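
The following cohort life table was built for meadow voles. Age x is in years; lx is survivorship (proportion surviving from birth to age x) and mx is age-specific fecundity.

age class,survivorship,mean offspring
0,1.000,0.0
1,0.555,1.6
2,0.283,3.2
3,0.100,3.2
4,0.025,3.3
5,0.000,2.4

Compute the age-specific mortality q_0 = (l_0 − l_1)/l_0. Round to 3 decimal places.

q_0 = (l_0 − l_1) / l_0 = (1 − 0.555) / 1
     = 0.445 / 1 = 0.445 → 0.445

0.445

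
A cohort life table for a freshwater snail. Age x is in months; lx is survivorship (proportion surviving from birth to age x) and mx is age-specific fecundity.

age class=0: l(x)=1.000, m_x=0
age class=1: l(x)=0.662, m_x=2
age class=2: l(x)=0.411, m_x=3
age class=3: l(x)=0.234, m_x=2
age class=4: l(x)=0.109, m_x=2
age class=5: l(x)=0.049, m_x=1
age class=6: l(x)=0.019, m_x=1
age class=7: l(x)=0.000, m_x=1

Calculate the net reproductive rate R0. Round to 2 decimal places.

3.31

lx·mx by age: 0, 1.324, 1.233, 0.468, 0.218, 0.049, 0.019, 0
R0 = Σ lx·mx = 3.311 → 3.31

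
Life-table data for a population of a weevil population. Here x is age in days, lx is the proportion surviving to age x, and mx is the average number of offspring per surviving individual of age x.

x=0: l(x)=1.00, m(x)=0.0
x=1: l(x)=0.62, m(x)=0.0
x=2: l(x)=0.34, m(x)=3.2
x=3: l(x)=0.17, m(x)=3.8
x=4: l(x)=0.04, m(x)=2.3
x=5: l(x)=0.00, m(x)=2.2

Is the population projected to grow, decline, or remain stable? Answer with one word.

growing

R0 = Σ lx·mx = 0 + 0 + 1.088 + 0.646 + 0.092 + 0 = 1.826
R0 > 1, so the population is growing.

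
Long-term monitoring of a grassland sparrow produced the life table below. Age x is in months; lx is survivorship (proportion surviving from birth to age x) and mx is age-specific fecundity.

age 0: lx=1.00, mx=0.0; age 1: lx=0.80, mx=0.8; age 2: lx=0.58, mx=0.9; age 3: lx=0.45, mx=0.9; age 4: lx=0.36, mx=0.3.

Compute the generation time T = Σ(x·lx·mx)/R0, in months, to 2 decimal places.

lx·mx: 0, 0.64, 0.522, 0.405, 0.108 → R0 = 1.675
x·lx·mx: 0, 0.64, 1.044, 1.215, 0.432 → Σ = 3.331
T = 3.331 / 1.675 = 1.988657… → 1.99

1.99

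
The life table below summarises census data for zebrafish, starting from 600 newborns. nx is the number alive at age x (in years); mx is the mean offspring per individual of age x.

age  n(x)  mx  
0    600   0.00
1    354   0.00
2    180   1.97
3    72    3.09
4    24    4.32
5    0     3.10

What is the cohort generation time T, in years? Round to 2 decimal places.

2.63

lx = nx/n0 = nx/600: 1, 0.59, 0.3, 0.12, 0.04, 0
lx·mx: 0, 0, 0.591, 0.3708, 0.1728, 0 → R0 = 1.1346
x·lx·mx: 0, 0, 1.182, 1.1124, 0.6912, 0 → Σ = 2.9856
T = 2.9856 / 1.1346 = 2.631412… → 2.63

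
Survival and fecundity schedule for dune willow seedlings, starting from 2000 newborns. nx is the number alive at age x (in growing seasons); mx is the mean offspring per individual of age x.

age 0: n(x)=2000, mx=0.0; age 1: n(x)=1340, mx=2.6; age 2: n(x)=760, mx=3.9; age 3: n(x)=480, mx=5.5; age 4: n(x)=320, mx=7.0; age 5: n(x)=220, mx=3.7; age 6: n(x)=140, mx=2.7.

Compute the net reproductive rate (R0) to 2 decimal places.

lx = nx/n0 = nx/2000: 1, 0.67, 0.38, 0.24, 0.16, 0.11, 0.07
lx·mx by age: 0, 1.742, 1.482, 1.32, 1.12, 0.407, 0.189
R0 = Σ lx·mx = 6.26 → 6.26

6.26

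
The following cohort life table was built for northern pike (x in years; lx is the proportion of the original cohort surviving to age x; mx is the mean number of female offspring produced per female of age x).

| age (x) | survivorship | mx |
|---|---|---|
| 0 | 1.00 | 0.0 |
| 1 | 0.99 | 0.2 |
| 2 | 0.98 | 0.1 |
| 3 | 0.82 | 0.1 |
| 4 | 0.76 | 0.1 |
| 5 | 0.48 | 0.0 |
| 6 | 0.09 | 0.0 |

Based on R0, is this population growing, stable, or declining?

declining

R0 = Σ lx·mx = 0 + 0.198 + 0.098 + 0.082 + 0.076 + 0 + 0 = 0.454
R0 < 1, so the population is declining.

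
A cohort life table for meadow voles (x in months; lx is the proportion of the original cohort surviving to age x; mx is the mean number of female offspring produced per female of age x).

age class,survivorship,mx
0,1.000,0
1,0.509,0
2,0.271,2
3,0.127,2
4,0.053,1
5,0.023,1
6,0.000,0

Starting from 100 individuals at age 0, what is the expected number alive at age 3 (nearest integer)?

Expected survivors = N0 · l_3 = 100 × 0.127 = 12.7 → 13

13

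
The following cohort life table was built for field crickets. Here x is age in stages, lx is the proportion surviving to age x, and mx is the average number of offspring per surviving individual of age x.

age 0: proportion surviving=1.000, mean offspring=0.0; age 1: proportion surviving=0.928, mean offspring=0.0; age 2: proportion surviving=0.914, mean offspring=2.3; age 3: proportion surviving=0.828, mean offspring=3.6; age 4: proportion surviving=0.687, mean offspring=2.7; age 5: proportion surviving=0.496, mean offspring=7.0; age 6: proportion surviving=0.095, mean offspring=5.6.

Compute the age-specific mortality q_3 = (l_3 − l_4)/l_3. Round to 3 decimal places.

q_3 = (l_3 − l_4) / l_3 = (0.828 − 0.687) / 0.828
     = 0.141 / 0.828 = 0.17029… → 0.170

0.170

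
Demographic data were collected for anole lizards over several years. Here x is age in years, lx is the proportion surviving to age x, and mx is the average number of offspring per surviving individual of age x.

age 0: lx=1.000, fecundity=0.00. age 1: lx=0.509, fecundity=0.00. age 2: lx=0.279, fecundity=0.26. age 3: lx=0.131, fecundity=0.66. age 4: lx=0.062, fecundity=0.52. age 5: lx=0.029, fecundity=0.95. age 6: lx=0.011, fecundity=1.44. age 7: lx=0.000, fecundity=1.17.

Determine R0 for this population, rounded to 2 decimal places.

lx·mx by age: 0, 0, 0.07254, 0.08646, 0.03224, 0.02755, 0.01584, 0
R0 = Σ lx·mx = 0.23463 → 0.23

0.23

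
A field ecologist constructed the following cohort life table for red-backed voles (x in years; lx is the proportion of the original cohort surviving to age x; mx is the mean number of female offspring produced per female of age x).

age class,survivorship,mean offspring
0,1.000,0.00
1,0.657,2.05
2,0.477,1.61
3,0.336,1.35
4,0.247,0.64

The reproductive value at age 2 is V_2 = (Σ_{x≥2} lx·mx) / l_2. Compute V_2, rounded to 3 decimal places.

lx·mx for x ≥ 2: 0.76797, 0.4536, 0.15808 → sum = 1.37965
V_2 = 1.37965 / l_2 = 1.37965 / 0.477 = 2.892348… → 2.892

2.892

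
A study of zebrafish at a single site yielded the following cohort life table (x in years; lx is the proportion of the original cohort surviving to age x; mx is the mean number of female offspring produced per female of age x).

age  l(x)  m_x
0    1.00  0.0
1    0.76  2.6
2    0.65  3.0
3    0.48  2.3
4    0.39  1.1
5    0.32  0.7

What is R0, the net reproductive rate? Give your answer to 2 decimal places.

lx·mx by age: 0, 1.976, 1.95, 1.104, 0.429, 0.224
R0 = Σ lx·mx = 5.683 → 5.68

5.68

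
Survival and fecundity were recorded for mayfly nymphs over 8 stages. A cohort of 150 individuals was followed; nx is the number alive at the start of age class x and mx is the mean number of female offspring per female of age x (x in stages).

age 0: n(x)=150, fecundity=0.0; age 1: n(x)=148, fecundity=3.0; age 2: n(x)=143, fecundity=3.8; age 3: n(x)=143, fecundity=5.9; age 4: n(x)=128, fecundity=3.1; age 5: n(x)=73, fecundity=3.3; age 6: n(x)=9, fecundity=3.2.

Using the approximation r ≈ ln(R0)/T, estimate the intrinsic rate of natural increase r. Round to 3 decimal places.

lx = nx/n0 = nx/150: 1, 0.98667…, 0.95333…, 0.95333…, 0.85333…, 0.48667…, 0.06
R0 = Σ lx·mx = 0 + 2.96… + 3.62267… + 5.62467… + 2.64533… + 1.606… + 0.192 = 16.650667…
Σ x·lx·mx = 46.842667…; T = 46.842667…/16.650667… = 2.81326…
r ≈ ln(R0)/T = ln(16.650667…)/2.81326… = 0.99971… → 1.000

1.000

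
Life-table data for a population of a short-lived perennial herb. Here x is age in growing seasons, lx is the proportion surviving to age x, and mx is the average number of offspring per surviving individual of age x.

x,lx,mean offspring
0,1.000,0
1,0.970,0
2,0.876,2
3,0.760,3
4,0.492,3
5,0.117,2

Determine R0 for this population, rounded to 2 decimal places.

5.74

lx·mx by age: 0, 0, 1.752, 2.28, 1.476, 0.234
R0 = Σ lx·mx = 5.742 → 5.74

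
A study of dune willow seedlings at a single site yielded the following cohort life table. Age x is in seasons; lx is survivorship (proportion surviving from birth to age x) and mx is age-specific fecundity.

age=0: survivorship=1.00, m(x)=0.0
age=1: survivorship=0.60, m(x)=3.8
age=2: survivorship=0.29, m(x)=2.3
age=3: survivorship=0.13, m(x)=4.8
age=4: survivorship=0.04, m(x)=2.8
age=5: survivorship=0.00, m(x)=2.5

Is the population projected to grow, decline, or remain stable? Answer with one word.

R0 = Σ lx·mx = 0 + 2.28 + 0.667 + 0.624 + 0.112 + 0 = 3.683
R0 > 1, so the population is growing.

growing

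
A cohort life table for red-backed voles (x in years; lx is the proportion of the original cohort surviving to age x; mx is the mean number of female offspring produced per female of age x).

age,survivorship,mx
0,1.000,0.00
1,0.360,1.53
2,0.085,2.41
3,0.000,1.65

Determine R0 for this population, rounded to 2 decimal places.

lx·mx by age: 0, 0.5508, 0.20485, 0
R0 = Σ lx·mx = 0.75565 → 0.76

0.76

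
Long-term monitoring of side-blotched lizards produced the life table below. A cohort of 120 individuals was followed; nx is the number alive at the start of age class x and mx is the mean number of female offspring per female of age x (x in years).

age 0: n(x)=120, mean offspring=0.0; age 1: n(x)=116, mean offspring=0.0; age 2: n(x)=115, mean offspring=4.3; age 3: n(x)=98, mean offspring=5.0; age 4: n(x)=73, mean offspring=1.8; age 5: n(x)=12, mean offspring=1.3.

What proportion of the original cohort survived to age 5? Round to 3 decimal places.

0.100

l_5 = n_5/n_0 = 12/120 = 0.1 → 0.100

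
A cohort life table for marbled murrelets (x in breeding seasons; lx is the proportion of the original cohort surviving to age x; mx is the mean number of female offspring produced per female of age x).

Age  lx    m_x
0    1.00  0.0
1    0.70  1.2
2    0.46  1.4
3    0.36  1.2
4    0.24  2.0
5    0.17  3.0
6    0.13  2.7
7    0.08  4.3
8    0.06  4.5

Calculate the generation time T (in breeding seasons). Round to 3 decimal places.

3.763

lx·mx: 0, 0.84, 0.644, 0.432, 0.48, 0.51, 0.351, 0.344, 0.27 → R0 = 3.871
x·lx·mx: 0, 0.84, 1.288, 1.296, 1.92, 2.55, 2.106, 2.408, 2.16 → Σ = 14.568
T = 14.568 / 3.871 = 3.763369… → 3.763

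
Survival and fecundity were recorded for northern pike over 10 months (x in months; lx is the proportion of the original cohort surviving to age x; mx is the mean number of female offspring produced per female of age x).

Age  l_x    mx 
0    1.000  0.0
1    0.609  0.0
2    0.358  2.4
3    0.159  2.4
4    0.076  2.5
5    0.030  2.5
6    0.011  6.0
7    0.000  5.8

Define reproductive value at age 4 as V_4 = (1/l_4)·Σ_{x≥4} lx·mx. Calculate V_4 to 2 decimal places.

4.36

lx·mx for x ≥ 4: 0.19, 0.075, 0.066, 0 → sum = 0.331
V_4 = 0.331 / l_4 = 0.331 / 0.076 = 4.355263… → 4.36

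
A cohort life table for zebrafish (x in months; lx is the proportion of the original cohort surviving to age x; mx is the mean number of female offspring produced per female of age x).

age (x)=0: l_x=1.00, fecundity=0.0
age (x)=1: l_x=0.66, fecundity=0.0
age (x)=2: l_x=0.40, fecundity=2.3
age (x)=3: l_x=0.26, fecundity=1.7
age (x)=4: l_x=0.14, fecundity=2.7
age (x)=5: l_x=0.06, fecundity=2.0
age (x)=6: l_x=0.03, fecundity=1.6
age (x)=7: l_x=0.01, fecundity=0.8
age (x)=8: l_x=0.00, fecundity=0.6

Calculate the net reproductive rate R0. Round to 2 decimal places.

1.92

lx·mx by age: 0, 0, 0.92, 0.442, 0.378, 0.12, 0.048, 0.008, 0
R0 = Σ lx·mx = 1.916 → 1.92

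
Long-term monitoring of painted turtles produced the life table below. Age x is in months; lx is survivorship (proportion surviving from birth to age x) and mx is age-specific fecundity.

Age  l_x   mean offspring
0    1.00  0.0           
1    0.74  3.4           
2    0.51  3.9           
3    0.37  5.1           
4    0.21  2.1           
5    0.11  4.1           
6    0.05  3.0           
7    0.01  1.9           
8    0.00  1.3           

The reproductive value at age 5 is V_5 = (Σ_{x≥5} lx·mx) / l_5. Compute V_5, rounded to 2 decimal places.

lx·mx for x ≥ 5: 0.451, 0.15, 0.019, 0 → sum = 0.62
V_5 = 0.62 / l_5 = 0.62 / 0.11 = 5.636364… → 5.64

5.64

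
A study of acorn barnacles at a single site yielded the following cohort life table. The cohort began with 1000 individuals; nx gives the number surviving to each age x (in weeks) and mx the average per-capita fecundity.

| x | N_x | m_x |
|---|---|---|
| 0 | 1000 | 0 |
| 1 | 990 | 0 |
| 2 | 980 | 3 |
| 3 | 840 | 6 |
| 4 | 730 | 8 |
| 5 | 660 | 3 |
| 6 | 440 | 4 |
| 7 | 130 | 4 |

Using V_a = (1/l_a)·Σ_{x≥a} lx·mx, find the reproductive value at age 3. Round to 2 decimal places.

lx = nx/n0 = nx/1000: 1, 0.99, 0.98, 0.84, 0.73, 0.66, 0.44, 0.13
lx·mx for x ≥ 3: 5.04, 5.84, 1.98, 1.76, 0.52 → sum = 15.14
V_3 = 15.14 / l_3 = 15.14 / 0.84 = 18.02381… → 18.02

18.02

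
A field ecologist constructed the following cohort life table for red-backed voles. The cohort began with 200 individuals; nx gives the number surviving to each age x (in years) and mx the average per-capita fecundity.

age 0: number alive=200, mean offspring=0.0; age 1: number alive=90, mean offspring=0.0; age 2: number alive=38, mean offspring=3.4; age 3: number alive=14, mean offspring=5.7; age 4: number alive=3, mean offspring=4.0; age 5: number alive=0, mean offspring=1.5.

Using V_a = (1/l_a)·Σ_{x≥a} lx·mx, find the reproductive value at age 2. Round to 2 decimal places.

lx = nx/n0 = nx/200: 1, 0.45, 0.19, 0.07, 0.015, 0
lx·mx for x ≥ 2: 0.646, 0.399, 0.06, 0 → sum = 1.105
V_2 = 1.105 / l_2 = 1.105 / 0.19 = 5.815789… → 5.82

5.82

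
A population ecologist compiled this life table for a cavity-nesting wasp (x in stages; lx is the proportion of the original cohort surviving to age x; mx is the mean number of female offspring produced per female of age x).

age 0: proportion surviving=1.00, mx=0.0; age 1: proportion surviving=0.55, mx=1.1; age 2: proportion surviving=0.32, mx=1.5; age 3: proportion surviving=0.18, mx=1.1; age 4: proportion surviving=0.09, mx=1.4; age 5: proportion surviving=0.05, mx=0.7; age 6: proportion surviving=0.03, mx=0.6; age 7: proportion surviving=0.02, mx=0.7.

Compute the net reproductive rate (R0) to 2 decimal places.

lx·mx by age: 0, 0.605, 0.48, 0.198, 0.126, 0.035, 0.018, 0.014
R0 = Σ lx·mx = 1.476 → 1.48

1.48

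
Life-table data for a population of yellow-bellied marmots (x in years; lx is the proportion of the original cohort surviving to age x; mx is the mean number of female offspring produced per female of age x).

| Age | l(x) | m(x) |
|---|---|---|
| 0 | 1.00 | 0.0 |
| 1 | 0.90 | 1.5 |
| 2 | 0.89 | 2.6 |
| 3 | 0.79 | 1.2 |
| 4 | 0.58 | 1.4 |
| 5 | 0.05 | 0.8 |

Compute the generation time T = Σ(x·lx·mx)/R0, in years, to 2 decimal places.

lx·mx: 0, 1.35, 2.314, 0.948, 0.812, 0.04 → R0 = 5.464
x·lx·mx: 0, 1.35, 4.628, 2.844, 3.248, 0.2 → Σ = 12.27
T = 12.27 / 5.464 = 2.245608… → 2.25

2.25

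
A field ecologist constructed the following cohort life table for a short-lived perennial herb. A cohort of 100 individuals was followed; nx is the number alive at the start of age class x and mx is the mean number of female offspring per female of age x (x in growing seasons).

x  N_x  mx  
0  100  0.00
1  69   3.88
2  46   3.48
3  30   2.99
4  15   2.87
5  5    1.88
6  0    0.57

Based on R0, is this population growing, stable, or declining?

lx = nx/n0 = nx/100: 1, 0.69, 0.46, 0.3, 0.15, 0.05, 0
R0 = Σ lx·mx = 0 + 2.6772 + 1.6008 + 0.897 + 0.4305 + 0.094 + 0 = 5.6995
R0 > 1, so the population is growing.

growing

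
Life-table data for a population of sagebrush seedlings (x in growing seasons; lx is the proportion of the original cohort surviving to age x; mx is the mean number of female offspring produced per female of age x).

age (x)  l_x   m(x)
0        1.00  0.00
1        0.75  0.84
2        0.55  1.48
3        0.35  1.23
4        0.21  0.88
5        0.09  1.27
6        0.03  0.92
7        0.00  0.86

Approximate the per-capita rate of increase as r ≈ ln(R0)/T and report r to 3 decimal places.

0.346

R0 = Σ lx·mx = 0 + 0.63 + 0.814 + 0.4305 + 0.1848 + 0.1143 + 0.0276 + 0 = 2.2012
Σ x·lx·mx = 5.0258; T = 5.0258/2.2012 = 2.28321…
r ≈ ln(R0)/T = ln(2.2012)/2.28321… = 0.34557… → 0.346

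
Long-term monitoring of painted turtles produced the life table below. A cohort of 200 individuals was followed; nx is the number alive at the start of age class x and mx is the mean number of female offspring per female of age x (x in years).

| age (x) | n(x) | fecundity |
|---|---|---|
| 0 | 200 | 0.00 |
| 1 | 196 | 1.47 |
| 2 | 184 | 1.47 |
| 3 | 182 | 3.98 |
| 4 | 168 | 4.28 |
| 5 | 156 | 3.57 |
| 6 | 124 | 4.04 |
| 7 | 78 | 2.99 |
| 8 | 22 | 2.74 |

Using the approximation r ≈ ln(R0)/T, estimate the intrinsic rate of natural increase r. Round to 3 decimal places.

lx = nx/n0 = nx/200: 1, 0.98, 0.92, 0.91, 0.84, 0.78, 0.62, 0.39, 0.11
R0 = Σ lx·mx = 0 + 1.4406 + 1.3524 + 3.6218 + 3.5952 + 2.7846 + 2.5048 + 1.1661 + 0.3014 = 16.7669
Σ x·lx·mx = 68.9173; T = 68.9173/16.7669 = 4.11032…
r ≈ ln(R0)/T = ln(16.7669)/4.11032… = 0.68593… → 0.686

0.686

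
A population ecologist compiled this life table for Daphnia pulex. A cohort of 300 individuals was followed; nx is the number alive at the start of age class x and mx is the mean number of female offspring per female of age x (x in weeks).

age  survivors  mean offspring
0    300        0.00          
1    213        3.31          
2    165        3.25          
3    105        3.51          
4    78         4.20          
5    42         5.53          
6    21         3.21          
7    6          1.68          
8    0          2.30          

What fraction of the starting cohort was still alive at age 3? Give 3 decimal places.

0.350

l_3 = n_3/n_0 = 105/300 = 0.35 → 0.350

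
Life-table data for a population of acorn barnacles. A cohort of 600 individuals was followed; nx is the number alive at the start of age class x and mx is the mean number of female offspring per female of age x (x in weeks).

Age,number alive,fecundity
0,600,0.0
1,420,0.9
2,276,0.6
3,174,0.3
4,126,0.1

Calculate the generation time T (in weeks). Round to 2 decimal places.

1.51

lx = nx/n0 = nx/600: 1, 0.7, 0.46, 0.29, 0.21
lx·mx: 0, 0.63, 0.276, 0.087, 0.021 → R0 = 1.014
x·lx·mx: 0, 0.63, 0.552, 0.261, 0.084 → Σ = 1.527
T = 1.527 / 1.014 = 1.505917… → 1.51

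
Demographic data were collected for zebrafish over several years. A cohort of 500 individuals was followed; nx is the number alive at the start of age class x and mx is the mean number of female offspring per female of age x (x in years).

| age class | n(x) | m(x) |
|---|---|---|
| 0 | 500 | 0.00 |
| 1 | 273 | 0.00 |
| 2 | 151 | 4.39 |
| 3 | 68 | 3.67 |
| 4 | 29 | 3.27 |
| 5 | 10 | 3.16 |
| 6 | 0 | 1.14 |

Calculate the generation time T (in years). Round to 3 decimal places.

2.514

lx = nx/n0 = nx/500: 1, 0.546, 0.302, 0.136, 0.058, 0.02, 0
lx·mx: 0, 0, 1.32578, 0.49912, 0.18966, 0.0632, 0 → R0 = 2.07776
x·lx·mx: 0, 0, 2.65156, 1.49736, 0.75864, 0.316, 0 → Σ = 5.22356
T = 5.22356 / 2.07776 = 2.514034… → 2.514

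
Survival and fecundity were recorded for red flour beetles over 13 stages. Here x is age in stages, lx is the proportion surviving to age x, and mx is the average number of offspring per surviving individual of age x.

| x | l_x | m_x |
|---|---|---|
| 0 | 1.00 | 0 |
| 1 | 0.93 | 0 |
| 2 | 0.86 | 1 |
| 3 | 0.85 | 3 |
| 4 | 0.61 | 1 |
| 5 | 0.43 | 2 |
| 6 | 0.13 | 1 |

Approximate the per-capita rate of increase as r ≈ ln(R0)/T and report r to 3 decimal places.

R0 = Σ lx·mx = 0 + 0 + 0.86 + 2.55 + 0.61 + 0.86 + 0.13 = 5.01
Σ x·lx·mx = 16.89; T = 16.89/5.01 = 3.37126…
r ≈ ln(R0)/T = ln(5.01)/3.37126… = 0.47799… → 0.478

0.478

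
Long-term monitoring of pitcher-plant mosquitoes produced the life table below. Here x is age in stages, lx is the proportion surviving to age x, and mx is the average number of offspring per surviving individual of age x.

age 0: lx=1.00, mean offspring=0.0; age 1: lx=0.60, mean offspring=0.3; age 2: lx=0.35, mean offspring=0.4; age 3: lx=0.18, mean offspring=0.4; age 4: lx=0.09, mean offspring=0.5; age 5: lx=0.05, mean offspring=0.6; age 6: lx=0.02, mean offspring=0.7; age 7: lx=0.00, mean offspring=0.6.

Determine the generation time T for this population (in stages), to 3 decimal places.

lx·mx: 0, 0.18, 0.14, 0.072, 0.045, 0.03, 0.014, 0 → R0 = 0.481
x·lx·mx: 0, 0.18, 0.28, 0.216, 0.18, 0.15, 0.084, 0 → Σ = 1.09
T = 1.09 / 0.481 = 2.266112… → 2.266

2.266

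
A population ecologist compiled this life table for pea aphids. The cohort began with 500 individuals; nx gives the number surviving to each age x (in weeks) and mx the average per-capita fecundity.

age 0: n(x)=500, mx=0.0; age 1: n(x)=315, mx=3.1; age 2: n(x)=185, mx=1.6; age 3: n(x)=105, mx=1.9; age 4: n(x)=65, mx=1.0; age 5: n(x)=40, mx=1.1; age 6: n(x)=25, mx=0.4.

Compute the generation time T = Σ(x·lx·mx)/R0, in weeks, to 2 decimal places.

1.70

lx = nx/n0 = nx/500: 1, 0.63, 0.37, 0.21, 0.13, 0.08, 0.05
lx·mx: 0, 1.953, 0.592, 0.399, 0.13, 0.088, 0.02 → R0 = 3.182
x·lx·mx: 0, 1.953, 1.184, 1.197, 0.52, 0.44, 0.12 → Σ = 5.414
T = 5.414 / 3.182 = 1.701446… → 1.70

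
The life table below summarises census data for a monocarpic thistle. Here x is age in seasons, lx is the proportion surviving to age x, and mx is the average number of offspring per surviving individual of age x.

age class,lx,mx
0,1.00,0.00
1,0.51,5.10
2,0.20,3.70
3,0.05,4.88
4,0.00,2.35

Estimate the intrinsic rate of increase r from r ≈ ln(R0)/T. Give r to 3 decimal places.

R0 = Σ lx·mx = 0 + 2.601 + 0.74 + 0.244 + 0 = 3.585
Σ x·lx·mx = 4.813; T = 4.813/3.585 = 1.34254…
r ≈ ln(R0)/T = ln(3.585)/1.34254… = 0.951… → 0.951

0.951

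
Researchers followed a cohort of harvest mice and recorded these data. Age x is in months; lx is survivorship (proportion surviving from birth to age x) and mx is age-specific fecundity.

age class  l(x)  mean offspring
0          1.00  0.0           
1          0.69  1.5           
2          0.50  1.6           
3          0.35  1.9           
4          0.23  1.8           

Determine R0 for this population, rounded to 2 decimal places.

2.91

lx·mx by age: 0, 1.035, 0.8, 0.665, 0.414
R0 = Σ lx·mx = 2.914 → 2.91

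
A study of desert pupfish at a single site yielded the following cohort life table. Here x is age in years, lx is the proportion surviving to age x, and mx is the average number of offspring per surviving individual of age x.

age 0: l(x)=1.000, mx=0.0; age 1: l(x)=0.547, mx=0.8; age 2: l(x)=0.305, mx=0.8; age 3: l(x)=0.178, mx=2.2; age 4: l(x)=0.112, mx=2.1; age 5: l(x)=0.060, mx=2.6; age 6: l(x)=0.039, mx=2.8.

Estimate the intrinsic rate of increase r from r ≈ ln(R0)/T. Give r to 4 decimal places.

0.1594

R0 = Σ lx·mx = 0 + 0.4376 + 0.244 + 0.3916 + 0.2352 + 0.156 + 0.1092 = 1.5736
Σ x·lx·mx = 4.4764; T = 4.4764/1.5736 = 2.84469…
r ≈ ln(R0)/T = ln(1.5736)/2.84469… = 0.159373… → 0.1594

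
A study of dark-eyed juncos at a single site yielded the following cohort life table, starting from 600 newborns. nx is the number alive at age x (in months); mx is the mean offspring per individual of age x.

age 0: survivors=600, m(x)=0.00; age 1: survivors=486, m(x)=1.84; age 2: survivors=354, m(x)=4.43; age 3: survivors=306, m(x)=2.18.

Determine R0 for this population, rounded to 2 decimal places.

lx = nx/n0 = nx/600: 1, 0.81, 0.59, 0.51
lx·mx by age: 0, 1.4904, 2.6137, 1.1118
R0 = Σ lx·mx = 5.2159 → 5.22

5.22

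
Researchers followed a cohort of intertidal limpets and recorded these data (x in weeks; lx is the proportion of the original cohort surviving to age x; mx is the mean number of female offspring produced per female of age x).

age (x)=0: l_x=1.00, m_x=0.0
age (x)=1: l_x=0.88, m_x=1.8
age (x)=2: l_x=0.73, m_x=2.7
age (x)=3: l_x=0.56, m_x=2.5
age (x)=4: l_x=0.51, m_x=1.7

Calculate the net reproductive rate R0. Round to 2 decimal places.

lx·mx by age: 0, 1.584, 1.971, 1.4, 0.867
R0 = Σ lx·mx = 5.822 → 5.82

5.82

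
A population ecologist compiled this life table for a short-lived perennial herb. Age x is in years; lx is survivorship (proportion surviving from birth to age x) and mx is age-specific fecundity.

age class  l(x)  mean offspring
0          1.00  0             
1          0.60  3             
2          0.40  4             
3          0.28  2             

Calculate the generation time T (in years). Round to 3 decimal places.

lx·mx: 0, 1.8, 1.6, 0.56 → R0 = 3.96
x·lx·mx: 0, 1.8, 3.2, 1.68 → Σ = 6.68
T = 6.68 / 3.96 = 1.686869… → 1.687

1.687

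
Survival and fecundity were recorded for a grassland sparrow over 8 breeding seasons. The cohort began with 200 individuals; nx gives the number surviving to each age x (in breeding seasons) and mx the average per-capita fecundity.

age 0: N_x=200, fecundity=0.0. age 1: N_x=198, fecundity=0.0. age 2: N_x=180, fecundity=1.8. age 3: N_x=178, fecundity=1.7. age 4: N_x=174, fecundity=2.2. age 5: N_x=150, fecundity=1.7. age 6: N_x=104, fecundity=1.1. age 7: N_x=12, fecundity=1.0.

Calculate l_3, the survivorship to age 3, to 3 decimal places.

l_3 = n_3/n_0 = 178/200 = 0.89 → 0.890

0.890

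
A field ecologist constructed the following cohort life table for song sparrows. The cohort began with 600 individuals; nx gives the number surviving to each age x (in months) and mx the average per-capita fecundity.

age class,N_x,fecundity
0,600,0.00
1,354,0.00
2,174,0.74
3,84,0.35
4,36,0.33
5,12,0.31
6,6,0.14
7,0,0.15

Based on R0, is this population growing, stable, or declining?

lx = nx/n0 = nx/600: 1, 0.59, 0.29, 0.14, 0.06, 0.02, 0.01, 0
R0 = Σ lx·mx = 0 + 0 + 0.2146 + 0.049 + 0.0198 + 0.0062 + 0.0014 + 0 = 0.291
R0 < 1, so the population is declining.

declining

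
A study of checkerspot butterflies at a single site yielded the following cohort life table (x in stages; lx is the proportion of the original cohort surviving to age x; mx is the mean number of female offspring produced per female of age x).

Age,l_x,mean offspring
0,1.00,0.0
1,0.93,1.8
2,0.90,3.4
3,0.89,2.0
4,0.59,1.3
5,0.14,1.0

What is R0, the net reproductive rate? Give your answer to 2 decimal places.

lx·mx by age: 0, 1.674, 3.06, 1.78, 0.767, 0.14
R0 = Σ lx·mx = 7.421 → 7.42

7.42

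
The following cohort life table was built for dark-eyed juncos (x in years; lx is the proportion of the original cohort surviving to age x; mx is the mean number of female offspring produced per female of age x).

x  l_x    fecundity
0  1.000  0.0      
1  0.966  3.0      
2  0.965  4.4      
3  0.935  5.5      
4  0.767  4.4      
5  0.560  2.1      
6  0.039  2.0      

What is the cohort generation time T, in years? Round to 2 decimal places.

lx·mx: 0, 2.898, 4.246, 5.1425, 3.3748, 1.176, 0.078 → R0 = 16.9153
x·lx·mx: 0, 2.898, 8.492, 15.4275, 13.4992, 5.88, 0.468 → Σ = 46.6647
T = 46.6647 / 16.9153 = 2.758727… → 2.76

2.76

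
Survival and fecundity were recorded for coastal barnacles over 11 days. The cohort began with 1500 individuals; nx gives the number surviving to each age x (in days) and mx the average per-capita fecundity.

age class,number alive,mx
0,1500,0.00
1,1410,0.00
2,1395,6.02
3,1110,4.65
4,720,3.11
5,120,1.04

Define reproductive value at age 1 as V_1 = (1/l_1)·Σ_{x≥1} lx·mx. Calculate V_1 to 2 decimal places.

11.29

lx = nx/n0 = nx/1500: 1, 0.94, 0.93, 0.74, 0.48, 0.08
lx·mx for x ≥ 1: 0, 5.5986, 3.441, 1.4928, 0.0832 → sum = 10.6156
V_1 = 10.6156 / l_1 = 10.6156 / 0.94 = 11.293191… → 11.29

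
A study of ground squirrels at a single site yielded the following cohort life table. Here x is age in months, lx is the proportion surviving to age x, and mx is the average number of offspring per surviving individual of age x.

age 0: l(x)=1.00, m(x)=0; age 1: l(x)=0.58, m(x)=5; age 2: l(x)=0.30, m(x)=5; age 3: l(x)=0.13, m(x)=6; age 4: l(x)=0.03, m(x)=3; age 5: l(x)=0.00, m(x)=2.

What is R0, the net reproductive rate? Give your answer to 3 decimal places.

lx·mx by age: 0, 2.9, 1.5, 0.78, 0.09, 0
R0 = Σ lx·mx = 5.27 → 5.270

5.270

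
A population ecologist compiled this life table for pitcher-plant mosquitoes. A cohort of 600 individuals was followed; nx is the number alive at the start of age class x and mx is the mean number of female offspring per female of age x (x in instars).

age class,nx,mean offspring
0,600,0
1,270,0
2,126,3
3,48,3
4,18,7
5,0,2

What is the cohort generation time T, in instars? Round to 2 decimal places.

2.61

lx = nx/n0 = nx/600: 1, 0.45, 0.21, 0.08, 0.03, 0
lx·mx: 0, 0, 0.63, 0.24, 0.21, 0 → R0 = 1.08
x·lx·mx: 0, 0, 1.26, 0.72, 0.84, 0 → Σ = 2.82
T = 2.82 / 1.08 = 2.611111… → 2.61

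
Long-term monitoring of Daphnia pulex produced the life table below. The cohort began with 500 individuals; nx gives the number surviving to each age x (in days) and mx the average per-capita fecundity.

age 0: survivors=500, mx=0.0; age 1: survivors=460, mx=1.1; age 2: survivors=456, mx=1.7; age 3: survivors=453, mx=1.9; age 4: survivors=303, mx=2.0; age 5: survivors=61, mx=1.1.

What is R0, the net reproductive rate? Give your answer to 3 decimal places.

5.630

lx = nx/n0 = nx/500: 1, 0.92, 0.912, 0.906, 0.606, 0.122
lx·mx by age: 0, 1.012, 1.5504, 1.7214, 1.212, 0.1342
R0 = Σ lx·mx = 5.63 → 5.630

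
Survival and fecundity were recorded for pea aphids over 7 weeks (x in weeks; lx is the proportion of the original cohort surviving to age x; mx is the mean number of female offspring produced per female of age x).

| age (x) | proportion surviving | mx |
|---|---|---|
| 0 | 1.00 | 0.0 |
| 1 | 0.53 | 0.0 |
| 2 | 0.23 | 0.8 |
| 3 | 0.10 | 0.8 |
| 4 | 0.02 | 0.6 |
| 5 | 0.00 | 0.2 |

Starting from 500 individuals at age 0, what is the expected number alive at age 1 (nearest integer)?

265

Expected survivors = N0 · l_1 = 500 × 0.53 = 265 → 265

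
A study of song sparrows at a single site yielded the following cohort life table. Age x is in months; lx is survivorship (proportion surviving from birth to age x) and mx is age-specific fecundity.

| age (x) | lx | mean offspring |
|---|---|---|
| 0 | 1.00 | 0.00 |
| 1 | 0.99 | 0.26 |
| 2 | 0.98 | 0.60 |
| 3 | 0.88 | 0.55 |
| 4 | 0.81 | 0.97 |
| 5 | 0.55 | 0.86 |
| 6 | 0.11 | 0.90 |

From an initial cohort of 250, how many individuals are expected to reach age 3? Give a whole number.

220

Expected survivors = N0 · l_3 = 250 × 0.88 = 220 → 220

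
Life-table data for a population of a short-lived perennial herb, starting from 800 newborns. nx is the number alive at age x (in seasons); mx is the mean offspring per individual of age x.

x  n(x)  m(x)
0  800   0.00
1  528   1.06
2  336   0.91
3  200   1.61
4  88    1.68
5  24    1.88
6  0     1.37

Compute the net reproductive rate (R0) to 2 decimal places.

lx = nx/n0 = nx/800: 1, 0.66, 0.42, 0.25, 0.11, 0.03, 0
lx·mx by age: 0, 0.6996, 0.3822, 0.4025, 0.1848, 0.0564, 0
R0 = Σ lx·mx = 1.7255 → 1.73

1.73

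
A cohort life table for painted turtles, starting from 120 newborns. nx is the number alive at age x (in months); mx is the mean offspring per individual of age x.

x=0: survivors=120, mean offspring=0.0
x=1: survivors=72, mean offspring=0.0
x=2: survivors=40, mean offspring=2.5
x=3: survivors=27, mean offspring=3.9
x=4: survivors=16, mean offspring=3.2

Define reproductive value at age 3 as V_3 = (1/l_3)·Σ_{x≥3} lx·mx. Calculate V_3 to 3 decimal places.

5.796

lx = nx/n0 = nx/120: 1, 0.6, 0.33333…, 0.225, 0.13333…
lx·mx for x ≥ 3: 0.8775, 0.426667… → sum = 1.304167…
V_3 = 1.304167… / l_3 = 1.304167… / 0.225 = 5.796296… → 5.796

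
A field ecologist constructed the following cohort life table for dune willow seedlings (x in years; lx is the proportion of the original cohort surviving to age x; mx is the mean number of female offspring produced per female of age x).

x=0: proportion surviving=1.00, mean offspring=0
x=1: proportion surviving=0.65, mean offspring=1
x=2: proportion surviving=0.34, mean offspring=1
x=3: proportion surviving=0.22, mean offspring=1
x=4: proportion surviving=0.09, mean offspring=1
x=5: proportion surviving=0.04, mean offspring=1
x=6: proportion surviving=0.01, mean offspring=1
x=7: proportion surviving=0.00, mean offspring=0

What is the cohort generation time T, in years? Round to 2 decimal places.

1.93

lx·mx: 0, 0.65, 0.34, 0.22, 0.09, 0.04, 0.01, 0 → R0 = 1.35
x·lx·mx: 0, 0.65, 0.68, 0.66, 0.36, 0.2, 0.06, 0 → Σ = 2.61
T = 2.61 / 1.35 = 1.933333… → 1.93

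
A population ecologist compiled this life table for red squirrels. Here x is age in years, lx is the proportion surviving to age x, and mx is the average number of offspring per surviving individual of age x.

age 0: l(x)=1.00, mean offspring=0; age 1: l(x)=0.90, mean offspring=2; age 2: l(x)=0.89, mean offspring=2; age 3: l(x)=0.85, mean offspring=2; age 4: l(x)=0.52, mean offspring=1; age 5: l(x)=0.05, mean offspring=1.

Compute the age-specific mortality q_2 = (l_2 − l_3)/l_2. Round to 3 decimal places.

0.045

q_2 = (l_2 − l_3) / l_2 = (0.89 − 0.85) / 0.89
     = 0.04 / 0.89 = 0.044944… → 0.045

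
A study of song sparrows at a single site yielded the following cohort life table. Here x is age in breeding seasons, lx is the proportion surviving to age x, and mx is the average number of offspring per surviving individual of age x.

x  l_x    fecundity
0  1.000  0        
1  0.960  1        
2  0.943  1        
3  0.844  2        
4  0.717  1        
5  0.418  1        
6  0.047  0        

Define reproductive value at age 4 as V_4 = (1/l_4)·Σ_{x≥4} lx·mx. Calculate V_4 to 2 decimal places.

lx·mx for x ≥ 4: 0.717, 0.418, 0 → sum = 1.135
V_4 = 1.135 / l_4 = 1.135 / 0.717 = 1.582985… → 1.58

1.58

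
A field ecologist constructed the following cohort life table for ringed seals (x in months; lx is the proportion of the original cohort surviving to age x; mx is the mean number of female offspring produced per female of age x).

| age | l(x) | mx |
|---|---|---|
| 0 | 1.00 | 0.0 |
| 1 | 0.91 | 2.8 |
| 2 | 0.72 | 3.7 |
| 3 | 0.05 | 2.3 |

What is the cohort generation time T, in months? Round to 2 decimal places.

lx·mx: 0, 2.548, 2.664, 0.115 → R0 = 5.327
x·lx·mx: 0, 2.548, 5.328, 0.345 → Σ = 8.221
T = 8.221 / 5.327 = 1.54327… → 1.54

1.54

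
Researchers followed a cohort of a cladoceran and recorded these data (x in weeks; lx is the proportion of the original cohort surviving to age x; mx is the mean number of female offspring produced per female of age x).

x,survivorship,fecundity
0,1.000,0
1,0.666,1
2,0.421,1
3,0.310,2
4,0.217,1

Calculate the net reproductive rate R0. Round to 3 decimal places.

lx·mx by age: 0, 0.666, 0.421, 0.62, 0.217
R0 = Σ lx·mx = 1.924 → 1.924

1.924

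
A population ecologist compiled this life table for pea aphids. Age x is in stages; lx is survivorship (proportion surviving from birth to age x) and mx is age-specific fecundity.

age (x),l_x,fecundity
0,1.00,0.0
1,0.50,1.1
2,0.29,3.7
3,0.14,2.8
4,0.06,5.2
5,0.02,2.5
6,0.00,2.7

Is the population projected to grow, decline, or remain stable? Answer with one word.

R0 = Σ lx·mx = 0 + 0.55 + 1.073 + 0.392 + 0.312 + 0.05 + 0 = 2.377
R0 > 1, so the population is growing.

growing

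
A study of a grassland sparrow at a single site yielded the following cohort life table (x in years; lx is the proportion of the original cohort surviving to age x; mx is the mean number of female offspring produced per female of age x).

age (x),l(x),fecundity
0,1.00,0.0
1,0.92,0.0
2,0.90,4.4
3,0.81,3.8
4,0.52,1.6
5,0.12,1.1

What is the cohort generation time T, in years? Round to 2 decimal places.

lx·mx: 0, 0, 3.96, 3.078, 0.832, 0.132 → R0 = 8.002
x·lx·mx: 0, 0, 7.92, 9.234, 3.328, 0.66 → Σ = 21.142
T = 21.142 / 8.002 = 2.642089… → 2.64

2.64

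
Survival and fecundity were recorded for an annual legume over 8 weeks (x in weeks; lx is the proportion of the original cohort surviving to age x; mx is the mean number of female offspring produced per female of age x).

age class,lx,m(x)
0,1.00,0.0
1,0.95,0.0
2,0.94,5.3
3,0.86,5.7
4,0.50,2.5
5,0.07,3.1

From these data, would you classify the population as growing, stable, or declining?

growing

R0 = Σ lx·mx = 0 + 0 + 4.982 + 4.902 + 1.25 + 0.217 = 11.351
R0 > 1, so the population is growing.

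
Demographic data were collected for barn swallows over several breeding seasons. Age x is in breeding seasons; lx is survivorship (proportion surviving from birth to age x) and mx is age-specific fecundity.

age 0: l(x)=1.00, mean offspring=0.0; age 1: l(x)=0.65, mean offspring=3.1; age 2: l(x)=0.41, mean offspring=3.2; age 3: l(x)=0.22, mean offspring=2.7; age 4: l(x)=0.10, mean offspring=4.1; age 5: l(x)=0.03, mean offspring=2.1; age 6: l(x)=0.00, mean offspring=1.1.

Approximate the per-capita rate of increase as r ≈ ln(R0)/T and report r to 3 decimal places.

0.777

R0 = Σ lx·mx = 0 + 2.015 + 1.312 + 0.594 + 0.41 + 0.063 + 0 = 4.394
Σ x·lx·mx = 8.376; T = 8.376/4.394 = 1.90624…
r ≈ ln(R0)/T = ln(4.394)/1.90624… = 0.77653… → 0.777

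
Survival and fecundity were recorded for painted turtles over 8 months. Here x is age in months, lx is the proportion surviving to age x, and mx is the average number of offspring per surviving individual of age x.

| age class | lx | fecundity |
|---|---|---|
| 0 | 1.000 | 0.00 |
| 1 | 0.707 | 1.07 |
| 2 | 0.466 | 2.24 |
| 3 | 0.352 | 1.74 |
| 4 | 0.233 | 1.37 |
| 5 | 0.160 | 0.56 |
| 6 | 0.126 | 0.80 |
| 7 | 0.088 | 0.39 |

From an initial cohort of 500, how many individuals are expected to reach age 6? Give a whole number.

Expected survivors = N0 · l_6 = 500 × 0.126 = 63 → 63

63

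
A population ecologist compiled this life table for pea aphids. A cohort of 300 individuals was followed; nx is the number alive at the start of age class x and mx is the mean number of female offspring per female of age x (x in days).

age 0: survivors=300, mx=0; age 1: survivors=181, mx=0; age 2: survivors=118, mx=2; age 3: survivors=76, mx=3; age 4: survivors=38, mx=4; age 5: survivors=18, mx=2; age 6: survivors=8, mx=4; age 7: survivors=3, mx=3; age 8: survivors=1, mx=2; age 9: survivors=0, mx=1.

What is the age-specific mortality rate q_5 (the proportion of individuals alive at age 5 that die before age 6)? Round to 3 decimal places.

0.556

lx = nx/n0 = nx/300: 1, 0.60333…, 0.39333…, 0.25333…, 0.12667…, 0.06, 0.02667…, 0.01, 0.00333…, 0
q_5 = (l_5 − l_6) / l_5 = (0.06 − 0.026667…) / 0.06
     = 0.033333… / 0.06 = 0.555556… → 0.556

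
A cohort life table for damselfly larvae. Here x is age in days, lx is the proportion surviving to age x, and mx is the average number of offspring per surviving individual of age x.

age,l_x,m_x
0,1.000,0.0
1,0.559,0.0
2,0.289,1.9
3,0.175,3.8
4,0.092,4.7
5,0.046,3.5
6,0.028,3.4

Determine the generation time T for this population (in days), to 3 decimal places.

3.258

lx·mx: 0, 0, 0.5491, 0.665, 0.4324, 0.161, 0.0952 → R0 = 1.9027
x·lx·mx: 0, 0, 1.0982, 1.995, 1.7296, 0.805, 0.5712 → Σ = 6.199
T = 6.199 / 1.9027 = 3.258002… → 3.258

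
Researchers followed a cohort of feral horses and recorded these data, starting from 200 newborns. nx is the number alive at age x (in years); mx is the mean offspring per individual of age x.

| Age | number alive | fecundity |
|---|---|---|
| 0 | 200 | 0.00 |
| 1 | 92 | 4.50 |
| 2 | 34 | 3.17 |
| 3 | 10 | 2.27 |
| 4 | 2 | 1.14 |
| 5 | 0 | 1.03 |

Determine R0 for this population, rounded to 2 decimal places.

2.73

lx = nx/n0 = nx/200: 1, 0.46, 0.17, 0.05, 0.01, 0
lx·mx by age: 0, 2.07, 0.5389, 0.1135, 0.0114, 0
R0 = Σ lx·mx = 2.7338 → 2.73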